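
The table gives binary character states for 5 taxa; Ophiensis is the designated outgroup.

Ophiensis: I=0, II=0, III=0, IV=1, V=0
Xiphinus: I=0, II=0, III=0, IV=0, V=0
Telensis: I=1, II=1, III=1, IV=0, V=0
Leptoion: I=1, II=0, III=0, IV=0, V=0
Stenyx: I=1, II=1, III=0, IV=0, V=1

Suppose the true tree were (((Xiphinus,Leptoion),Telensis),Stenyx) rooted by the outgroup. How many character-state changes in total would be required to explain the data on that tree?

7

Map each character onto (((Xiphinus,Leptoion),Telensis),Stenyx) (rooted by Ophiensis) and count the minimum state changes it requires (Fitch parsimony):
I: 2; II: 2; III: 1; IV: 1; V: 1.
Total tree length = 7.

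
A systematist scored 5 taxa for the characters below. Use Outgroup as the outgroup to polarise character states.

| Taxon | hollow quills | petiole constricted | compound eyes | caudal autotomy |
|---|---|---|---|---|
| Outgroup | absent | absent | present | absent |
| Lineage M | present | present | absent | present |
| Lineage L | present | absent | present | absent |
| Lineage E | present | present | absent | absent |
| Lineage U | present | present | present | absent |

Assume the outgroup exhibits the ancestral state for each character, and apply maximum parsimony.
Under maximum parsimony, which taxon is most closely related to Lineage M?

Lineage E

Character polarity is set by the outgroup: the derived state is whichever differs from the outgroup's state, so for compound eyes the derived state is 'absent', and for the remaining characters it is 'present'.
hollow quills (derived state 'present') is shared by all ingroup taxa — unites the whole ingroup.
Only Lineage E, Lineage M, and Lineage U show the derived state 'present' for petiole constricted, supporting them as a clade.
compound eyes (derived state 'absent') is shared by Lineage E and Lineage M — a synapomorphy uniting that clade.
caudal autotomy: derived state 'present' in Lineage M only — an autapomorphy, so it tells us nothing about relationships among taxa.
Most parsimonious ingroup topology: (((Lineage M,Lineage E),Lineage U),Lineage L).
Lineage M and Lineage E form a cherry on this tree, so they are sister taxa.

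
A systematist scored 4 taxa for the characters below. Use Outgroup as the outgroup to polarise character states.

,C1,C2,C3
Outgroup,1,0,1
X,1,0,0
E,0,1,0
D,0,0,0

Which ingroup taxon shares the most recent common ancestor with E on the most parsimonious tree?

D

Character polarity is set by the outgroup: the derived state is whichever differs from the outgroup's state, so for C1, C3 the derived state is '0', and for the remaining characters it is '1'.
C1: derived state '0' in D and E only — synapomorphy for {D, E}.
C2 (derived state '1') is unique to E (autapomorphy; uninformative for grouping).
All ingroup taxa share the derived state '0' for C3; it defines the ingroup but does not resolve relationships within it.
Most parsimonious ingroup topology: (X,(E,D)).
E and D form a cherry on this tree, so they are sister taxa.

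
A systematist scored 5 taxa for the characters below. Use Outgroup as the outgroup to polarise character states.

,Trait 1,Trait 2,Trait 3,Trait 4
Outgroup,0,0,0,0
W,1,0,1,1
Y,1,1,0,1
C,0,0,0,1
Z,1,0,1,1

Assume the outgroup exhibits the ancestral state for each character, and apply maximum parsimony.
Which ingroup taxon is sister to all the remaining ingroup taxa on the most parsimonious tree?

C

The outgroup has state '0' for every character, so '1' is the derived state throughout.
Only W, Y, and Z show the derived state '1' for Trait 1, supporting them as a clade.
Trait 2 (derived state '1') is unique to Y (autapomorphy; uninformative for grouping).
Trait 3: derived state '1' in W and Z only — synapomorphy for {W, Z}.
All ingroup taxa share the derived state '1' for Trait 4; it defines the ingroup but does not resolve relationships within it.
Most parsimonious ingroup topology: (((W,Z),Y),C).
C is sister to the clade containing all other ingroup taxa, so it is the earliest-diverging (most basal) ingroup lineage.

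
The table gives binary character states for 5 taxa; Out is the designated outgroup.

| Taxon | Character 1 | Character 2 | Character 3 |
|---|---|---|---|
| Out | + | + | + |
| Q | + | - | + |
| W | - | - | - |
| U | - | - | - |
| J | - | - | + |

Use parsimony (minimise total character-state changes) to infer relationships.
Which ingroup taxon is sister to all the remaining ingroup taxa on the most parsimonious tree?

Q

The outgroup has state '+' for every character, so '-' is the derived state throughout.
Character 1 (derived state '-') is shared by J, U, and W — a synapomorphy uniting that clade.
Character 2 (derived state '-') is shared by all ingroup taxa — unites the whole ingroup.
Only U and W show the derived state '-' for Character 3, supporting them as a clade.
Most parsimonious ingroup topology: (Q,((W,U),J)).
Q is sister to the clade containing all other ingroup taxa, so it is the earliest-diverging (most basal) ingroup lineage.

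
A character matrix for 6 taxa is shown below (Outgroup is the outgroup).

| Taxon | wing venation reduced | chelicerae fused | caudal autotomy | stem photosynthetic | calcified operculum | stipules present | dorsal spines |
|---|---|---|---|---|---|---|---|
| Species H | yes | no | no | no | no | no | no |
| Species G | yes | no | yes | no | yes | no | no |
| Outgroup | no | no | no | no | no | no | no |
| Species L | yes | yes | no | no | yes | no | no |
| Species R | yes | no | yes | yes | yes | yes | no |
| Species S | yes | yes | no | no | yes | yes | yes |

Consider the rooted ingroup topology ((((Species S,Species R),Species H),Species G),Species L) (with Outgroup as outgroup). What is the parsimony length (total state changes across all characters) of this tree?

10

Map each character onto ((((Species S,Species R),Species H),Species G),Species L) (rooted by Outgroup) and count the minimum state changes it requires (Fitch parsimony):
wing venation reduced: 1; chelicerae fused: 2; caudal autotomy: 2; stem photosynthetic: 1; calcified operculum: 2; stipules present: 1; dorsal spines: 1.
Total tree length = 10.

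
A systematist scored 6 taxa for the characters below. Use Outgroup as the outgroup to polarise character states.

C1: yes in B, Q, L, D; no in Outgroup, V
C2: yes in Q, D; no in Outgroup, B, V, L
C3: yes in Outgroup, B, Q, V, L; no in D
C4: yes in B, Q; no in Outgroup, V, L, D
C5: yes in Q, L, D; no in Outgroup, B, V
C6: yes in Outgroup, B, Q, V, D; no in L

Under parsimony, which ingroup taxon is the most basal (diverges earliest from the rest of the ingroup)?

V

Character polarity is set by the outgroup: the derived state is whichever differs from the outgroup's state, so for C3, C6 the derived state is 'no', and for the remaining characters it is 'yes'.
C1 (derived state 'yes') is shared by B, D, L, and Q — a synapomorphy uniting that clade.
C2 (derived state 'yes') is shared by D and Q — a synapomorphy uniting that clade.
C3 (derived state 'no') is unique to D (autapomorphy; uninformative for grouping).
C4 (state 'yes') occurs in B and Q but conflicts with the nesting implied by the other characters — most parsimoniously interpreted as homoplasy.
C5: derived state 'yes' in D, L, and Q only — synapomorphy for {D, L, Q}.
C6 (derived state 'no') is unique to L (autapomorphy; uninformative for grouping).
Most parsimonious ingroup topology: ((B,((Q,D),L)),V).
V is sister to the clade containing all other ingroup taxa, so it is the earliest-diverging (most basal) ingroup lineage.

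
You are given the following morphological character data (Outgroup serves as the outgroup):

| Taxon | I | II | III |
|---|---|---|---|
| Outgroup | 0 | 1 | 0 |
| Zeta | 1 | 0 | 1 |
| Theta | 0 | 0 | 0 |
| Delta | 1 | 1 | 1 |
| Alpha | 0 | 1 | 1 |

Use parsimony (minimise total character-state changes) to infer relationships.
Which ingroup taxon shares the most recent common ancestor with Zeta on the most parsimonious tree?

Delta

Character polarity is set by the outgroup: the derived state is whichever differs from the outgroup's state, so for II the derived state is '0', and for the remaining characters it is '1'.
Only Delta and Zeta show the derived state '1' for I, supporting them as a clade.
II (state '0') occurs in Theta and Zeta but conflicts with the nesting implied by the other characters — most parsimoniously interpreted as homoplasy.
III: derived state '1' in Alpha, Delta, and Zeta only — synapomorphy for {Alpha, Delta, Zeta}.
Most parsimonious ingroup topology: (((Zeta,Delta),Alpha),Theta).
Zeta and Delta form a cherry on this tree, so they are sister taxa.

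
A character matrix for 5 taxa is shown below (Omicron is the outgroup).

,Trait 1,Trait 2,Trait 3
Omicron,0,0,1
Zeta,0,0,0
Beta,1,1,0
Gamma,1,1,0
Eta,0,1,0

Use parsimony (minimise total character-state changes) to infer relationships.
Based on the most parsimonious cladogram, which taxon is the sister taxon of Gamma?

Beta

Character polarity is set by the outgroup: the derived state is whichever differs from the outgroup's state, so for Trait 3 the derived state is '0', and for the remaining characters it is '1'.
Trait 1: derived state '1' in Beta and Gamma only — synapomorphy for {Beta, Gamma}.
Trait 2 (derived state '1') is shared by Beta, Eta, and Gamma — a synapomorphy uniting that clade.
All ingroup taxa share the derived state '0' for Trait 3; it defines the ingroup but does not resolve relationships within it.
Most parsimonious ingroup topology: (Zeta,((Beta,Gamma),Eta)).
Gamma and Beta form a cherry on this tree, so they are sister taxa.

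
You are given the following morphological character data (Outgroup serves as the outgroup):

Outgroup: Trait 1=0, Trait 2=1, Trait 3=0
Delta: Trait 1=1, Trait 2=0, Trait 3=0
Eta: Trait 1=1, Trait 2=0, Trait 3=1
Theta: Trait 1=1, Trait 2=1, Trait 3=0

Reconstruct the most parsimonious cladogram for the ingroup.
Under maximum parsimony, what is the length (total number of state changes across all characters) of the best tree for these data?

3

Character polarity is set by the outgroup: the derived state is whichever differs from the outgroup's state, so for Trait 2 the derived state is '0', and for the remaining characters it is '1'.
Trait 1 (derived state '1') is shared by all ingroup taxa — unites the whole ingroup.
Trait 2 (derived state '0') is shared by Delta and Eta — a synapomorphy uniting that clade.
Trait 3 (derived state '1') is unique to Eta (autapomorphy; uninformative for grouping).
Most parsimonious ingroup topology: ((Delta,Eta),Theta).
Changes per character on this tree: Trait 1: 1; Trait 2: 1; Trait 3: 1.
Total = 3.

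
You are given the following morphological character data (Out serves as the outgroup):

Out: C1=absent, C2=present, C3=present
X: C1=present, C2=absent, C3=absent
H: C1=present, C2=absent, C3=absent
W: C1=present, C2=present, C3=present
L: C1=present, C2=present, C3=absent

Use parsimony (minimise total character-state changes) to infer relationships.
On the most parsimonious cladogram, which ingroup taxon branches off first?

W

Character polarity is set by the outgroup: the derived state is whichever differs from the outgroup's state, so for C2, C3 the derived state is 'absent', and for the remaining characters it is 'present'.
All ingroup taxa share the derived state 'present' for C1; it defines the ingroup but does not resolve relationships within it.
C2 (derived state 'absent') is shared by H and X — a synapomorphy uniting that clade.
C3 (derived state 'absent') is shared by H, L, and X — a synapomorphy uniting that clade.
Most parsimonious ingroup topology: (((X,H),L),W).
W is sister to the clade containing all other ingroup taxa, so it is the earliest-diverging (most basal) ingroup lineage.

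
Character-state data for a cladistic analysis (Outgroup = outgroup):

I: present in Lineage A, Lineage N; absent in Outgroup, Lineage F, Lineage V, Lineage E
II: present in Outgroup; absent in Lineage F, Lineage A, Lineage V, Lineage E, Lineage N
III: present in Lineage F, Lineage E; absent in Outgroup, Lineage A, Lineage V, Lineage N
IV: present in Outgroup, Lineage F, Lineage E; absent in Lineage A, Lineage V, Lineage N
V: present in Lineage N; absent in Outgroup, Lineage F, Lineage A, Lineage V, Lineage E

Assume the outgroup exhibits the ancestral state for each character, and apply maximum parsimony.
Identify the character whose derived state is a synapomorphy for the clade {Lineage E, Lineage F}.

III

Character polarity is set by the outgroup: the derived state is whichever differs from the outgroup's state, so for II, IV the derived state is 'absent', and for the remaining characters it is 'present'.
I: derived state 'present' in Lineage A and Lineage N only — synapomorphy for {Lineage A, Lineage N}.
All ingroup taxa share the derived state 'absent' for II; it defines the ingroup but does not resolve relationships within it.
III: derived state 'present' in Lineage E and Lineage F only — synapomorphy for {Lineage E, Lineage F}.
Only Lineage A, Lineage N, and Lineage V show the derived state 'absent' for IV, supporting them as a clade.
V: derived state 'present' in Lineage N only — an autapomorphy, so it tells us nothing about relationships among taxa.
Most parsimonious ingroup topology: ((Lineage F,Lineage E),((Lineage A,Lineage N),Lineage V)).
The clade {Lineage E, Lineage F} is supported by III: its derived state 'present' occurs in exactly those taxa and in no other taxon (including the outgroup).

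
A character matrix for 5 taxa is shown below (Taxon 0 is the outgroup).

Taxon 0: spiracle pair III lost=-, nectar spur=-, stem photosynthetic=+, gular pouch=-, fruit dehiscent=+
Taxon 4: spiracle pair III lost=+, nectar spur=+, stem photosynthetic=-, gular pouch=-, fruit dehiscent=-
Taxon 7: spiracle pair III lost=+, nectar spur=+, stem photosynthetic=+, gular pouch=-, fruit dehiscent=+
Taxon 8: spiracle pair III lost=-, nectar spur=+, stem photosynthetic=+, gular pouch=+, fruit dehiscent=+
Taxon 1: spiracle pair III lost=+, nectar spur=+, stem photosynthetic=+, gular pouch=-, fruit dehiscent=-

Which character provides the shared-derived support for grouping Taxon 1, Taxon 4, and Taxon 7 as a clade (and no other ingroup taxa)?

spiracle pair III lost

Character polarity is set by the outgroup: the derived state is whichever differs from the outgroup's state, so for stem photosynthetic, fruit dehiscent the derived state is '-', and for the remaining characters it is '+'.
Only Taxon 1, Taxon 4, and Taxon 7 show the derived state '+' for spiracle pair III lost, supporting them as a clade.
nectar spur (derived state '+') is shared by all ingroup taxa — unites the whole ingroup.
stem photosynthetic (derived state '-') is unique to Taxon 4 (autapomorphy; uninformative for grouping).
gular pouch: derived state '+' in Taxon 8 only — an autapomorphy, so it tells us nothing about relationships among taxa.
Only Taxon 1 and Taxon 4 show the derived state '-' for fruit dehiscent, supporting them as a clade.
Most parsimonious ingroup topology: (((Taxon 4,Taxon 1),Taxon 7),Taxon 8).
The clade {Taxon 1, Taxon 4, Taxon 7} is supported by spiracle pair III lost: its derived state '+' occurs in exactly those taxa and in no other taxon (including the outgroup).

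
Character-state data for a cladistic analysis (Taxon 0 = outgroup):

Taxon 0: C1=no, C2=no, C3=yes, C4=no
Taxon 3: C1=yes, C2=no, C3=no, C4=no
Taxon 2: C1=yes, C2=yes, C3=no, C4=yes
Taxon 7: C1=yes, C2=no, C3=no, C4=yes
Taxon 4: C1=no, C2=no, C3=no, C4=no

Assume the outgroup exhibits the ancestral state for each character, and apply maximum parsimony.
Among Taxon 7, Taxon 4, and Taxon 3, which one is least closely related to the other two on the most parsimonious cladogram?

Taxon 4

Character polarity is set by the outgroup: the derived state is whichever differs from the outgroup's state, so for C3 the derived state is 'no', and for the remaining characters it is 'yes'.
C1: derived state 'yes' in Taxon 2, Taxon 3, and Taxon 7 only — synapomorphy for {Taxon 2, Taxon 3, Taxon 7}.
C2: derived state 'yes' in Taxon 2 only — an autapomorphy, so it tells us nothing about relationships among taxa.
C3 (derived state 'no') is shared by all ingroup taxa — unites the whole ingroup.
C4: derived state 'yes' in Taxon 2 and Taxon 7 only — synapomorphy for {Taxon 2, Taxon 7}.
Most parsimonious ingroup topology: ((Taxon 3,(Taxon 2,Taxon 7)),Taxon 4).
Taxon 7 and Taxon 3 share a more recent common ancestor with each other than either does with Taxon 4, so Taxon 4 is the least closely related of the three.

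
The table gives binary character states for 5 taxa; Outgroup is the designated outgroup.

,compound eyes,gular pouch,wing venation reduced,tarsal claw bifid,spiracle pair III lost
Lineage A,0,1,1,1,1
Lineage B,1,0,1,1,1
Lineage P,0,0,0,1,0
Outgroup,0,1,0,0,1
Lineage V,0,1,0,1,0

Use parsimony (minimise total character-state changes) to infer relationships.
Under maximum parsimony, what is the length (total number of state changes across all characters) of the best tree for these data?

6

Character polarity is set by the outgroup: the derived state is whichever differs from the outgroup's state, so for gular pouch, spiracle pair III lost the derived state is '0', and for the remaining characters it is '1'.
compound eyes: derived state '1' in Lineage B only — an autapomorphy, so it tells us nothing about relationships among taxa.
gular pouch groups Lineage B and Lineage P, which is incompatible with the clades supported by the remaining characters; treating it as convergent (homoplasy) costs fewer steps than any alternative tree.
wing venation reduced (derived state '1') is shared by Lineage A and Lineage B — a synapomorphy uniting that clade.
All ingroup taxa share the derived state '1' for tarsal claw bifid; it defines the ingroup but does not resolve relationships within it.
Only Lineage P and Lineage V show the derived state '0' for spiracle pair III lost, supporting them as a clade.
Most parsimonious ingroup topology: ((Lineage P,Lineage V),(Lineage B,Lineage A)).
Changes per character on this tree: compound eyes: 1; gular pouch: 2; wing venation reduced: 1; tarsal claw bifid: 1; spiracle pair III lost: 1.
Total = 6.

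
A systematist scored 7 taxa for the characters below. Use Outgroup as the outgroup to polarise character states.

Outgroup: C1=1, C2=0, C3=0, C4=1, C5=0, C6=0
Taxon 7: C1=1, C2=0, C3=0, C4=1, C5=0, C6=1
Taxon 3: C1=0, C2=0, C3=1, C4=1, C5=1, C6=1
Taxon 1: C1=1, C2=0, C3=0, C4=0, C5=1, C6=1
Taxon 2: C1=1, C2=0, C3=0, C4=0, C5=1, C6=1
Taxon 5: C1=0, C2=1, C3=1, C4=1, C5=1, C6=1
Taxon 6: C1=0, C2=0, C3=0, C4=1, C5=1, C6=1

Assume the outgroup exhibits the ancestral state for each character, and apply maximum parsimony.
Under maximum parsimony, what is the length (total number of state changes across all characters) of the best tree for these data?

Character polarity is set by the outgroup: the derived state is whichever differs from the outgroup's state, so for C1, C4 the derived state is '0', and for the remaining characters it is '1'.
Only Taxon 3, Taxon 5, and Taxon 6 show the derived state '0' for C1, supporting them as a clade.
C2 (derived state '1') is unique to Taxon 5 (autapomorphy; uninformative for grouping).
C3: derived state '1' in Taxon 3 and Taxon 5 only — synapomorphy for {Taxon 3, Taxon 5}.
C4 (derived state '0') is shared by Taxon 1 and Taxon 2 — a synapomorphy uniting that clade.
C5: derived state '1' in Taxon 1, Taxon 2, Taxon 3, Taxon 5, and Taxon 6 only — synapomorphy for {Taxon 1, Taxon 2, Taxon 3, Taxon 5, Taxon 6}.
C6 (derived state '1') is shared by all ingroup taxa — unites the whole ingroup.
Most parsimonious ingroup topology: (Taxon 7,(((Taxon 3,Taxon 5),Taxon 6),(Taxon 1,Taxon 2))).
Changes per character on this tree: C1: 1; C2: 1; C3: 1; C4: 1; C5: 1; C6: 1.
Total = 6.

6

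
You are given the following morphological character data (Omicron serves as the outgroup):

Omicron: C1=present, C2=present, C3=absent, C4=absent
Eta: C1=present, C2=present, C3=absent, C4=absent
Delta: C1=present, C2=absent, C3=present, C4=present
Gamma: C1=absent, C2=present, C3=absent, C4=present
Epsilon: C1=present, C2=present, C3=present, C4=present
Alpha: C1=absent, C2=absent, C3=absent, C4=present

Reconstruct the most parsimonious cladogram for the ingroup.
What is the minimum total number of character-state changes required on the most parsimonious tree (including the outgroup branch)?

5

Character polarity is set by the outgroup: the derived state is whichever differs from the outgroup's state, so for C1, C2 the derived state is 'absent', and for the remaining characters it is 'present'.
C1: derived state 'absent' in Alpha and Gamma only — synapomorphy for {Alpha, Gamma}.
C2 groups Alpha and Delta, which is incompatible with the clades supported by the remaining characters; treating it as convergent (homoplasy) costs fewer steps than any alternative tree.
C3: derived state 'present' in Delta and Epsilon only — synapomorphy for {Delta, Epsilon}.
C4: derived state 'present' in Alpha, Delta, Epsilon, and Gamma only — synapomorphy for {Alpha, Delta, Epsilon, Gamma}.
Most parsimonious ingroup topology: (Eta,((Delta,Epsilon),(Gamma,Alpha))).
Changes per character on this tree: C1: 1; C2: 2; C3: 1; C4: 1.
Total = 5.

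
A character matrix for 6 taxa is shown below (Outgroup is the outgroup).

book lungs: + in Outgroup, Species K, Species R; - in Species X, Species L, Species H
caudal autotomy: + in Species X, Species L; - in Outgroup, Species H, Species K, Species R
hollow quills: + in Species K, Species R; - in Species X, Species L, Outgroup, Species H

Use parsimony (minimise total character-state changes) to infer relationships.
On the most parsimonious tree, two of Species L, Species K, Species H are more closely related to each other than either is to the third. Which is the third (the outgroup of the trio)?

Species K

Character polarity is set by the outgroup: the derived state is whichever differs from the outgroup's state, so for book lungs the derived state is '-', and for the remaining characters it is '+'.
book lungs: derived state '-' in Species H, Species L, and Species X only — synapomorphy for {Species H, Species L, Species X}.
caudal autotomy (derived state '+') is shared by Species L and Species X — a synapomorphy uniting that clade.
hollow quills (derived state '+') is shared by Species K and Species R — a synapomorphy uniting that clade.
Most parsimonious ingroup topology: ((Species R,Species K),((Species L,Species X),Species H)).
Species L and Species H share a more recent common ancestor with each other than either does with Species K, so Species K is the least closely related of the three.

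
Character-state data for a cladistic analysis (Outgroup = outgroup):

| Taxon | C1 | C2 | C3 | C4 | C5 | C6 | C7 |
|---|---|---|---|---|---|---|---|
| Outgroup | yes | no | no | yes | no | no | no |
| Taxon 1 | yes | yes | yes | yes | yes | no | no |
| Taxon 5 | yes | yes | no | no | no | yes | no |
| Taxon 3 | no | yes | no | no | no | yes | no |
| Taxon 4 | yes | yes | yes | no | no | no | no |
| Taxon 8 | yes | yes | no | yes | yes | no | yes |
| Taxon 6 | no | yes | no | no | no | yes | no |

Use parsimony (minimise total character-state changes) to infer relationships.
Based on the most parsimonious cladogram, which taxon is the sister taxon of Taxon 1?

Taxon 8

Character polarity is set by the outgroup: the derived state is whichever differs from the outgroup's state, so for C1, C4 the derived state is 'no', and for the remaining characters it is 'yes'.
Only Taxon 3 and Taxon 6 show the derived state 'no' for C1, supporting them as a clade.
All ingroup taxa share the derived state 'yes' for C2; it defines the ingroup but does not resolve relationships within it.
C3 (state 'yes') occurs in Taxon 1 and Taxon 4 but conflicts with the nesting implied by the other characters — most parsimoniously interpreted as homoplasy.
Only Taxon 3, Taxon 4, Taxon 5, and Taxon 6 show the derived state 'no' for C4, supporting them as a clade.
C5: derived state 'yes' in Taxon 1 and Taxon 8 only — synapomorphy for {Taxon 1, Taxon 8}.
Only Taxon 3, Taxon 5, and Taxon 6 show the derived state 'yes' for C6, supporting them as a clade.
C7: derived state 'yes' in Taxon 8 only — an autapomorphy, so it tells us nothing about relationships among taxa.
Most parsimonious ingroup topology: ((Taxon 1,Taxon 8),((Taxon 5,(Taxon 3,Taxon 6)),Taxon 4)).
Taxon 1 and Taxon 8 form a cherry on this tree, so they are sister taxa.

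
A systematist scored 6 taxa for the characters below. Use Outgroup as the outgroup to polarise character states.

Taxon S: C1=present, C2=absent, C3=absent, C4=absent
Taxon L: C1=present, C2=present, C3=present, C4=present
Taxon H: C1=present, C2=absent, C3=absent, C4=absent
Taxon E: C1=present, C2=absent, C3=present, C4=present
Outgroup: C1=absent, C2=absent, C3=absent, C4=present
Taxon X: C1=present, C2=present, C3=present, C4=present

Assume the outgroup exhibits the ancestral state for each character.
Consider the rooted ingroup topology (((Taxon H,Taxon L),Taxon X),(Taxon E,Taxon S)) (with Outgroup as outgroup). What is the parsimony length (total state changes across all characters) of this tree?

8

Map each character onto (((Taxon H,Taxon L),Taxon X),(Taxon E,Taxon S)) (rooted by Outgroup) and count the minimum state changes it requires (Fitch parsimony):
C1: 1; C2: 2; C3: 3; C4: 2.
Total tree length = 8.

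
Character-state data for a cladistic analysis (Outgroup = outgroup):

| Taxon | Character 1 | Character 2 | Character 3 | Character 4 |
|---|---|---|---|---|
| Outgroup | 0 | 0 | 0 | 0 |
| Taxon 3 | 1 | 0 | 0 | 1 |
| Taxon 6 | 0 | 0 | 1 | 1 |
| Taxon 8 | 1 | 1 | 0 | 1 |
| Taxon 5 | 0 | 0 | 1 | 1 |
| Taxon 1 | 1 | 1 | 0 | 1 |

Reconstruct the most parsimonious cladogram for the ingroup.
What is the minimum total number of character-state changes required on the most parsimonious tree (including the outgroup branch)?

4

The outgroup has state '0' for every character, so '1' is the derived state throughout.
Character 1 (derived state '1') is shared by Taxon 1, Taxon 3, and Taxon 8 — a synapomorphy uniting that clade.
Character 2: derived state '1' in Taxon 1 and Taxon 8 only — synapomorphy for {Taxon 1, Taxon 8}.
Only Taxon 5 and Taxon 6 show the derived state '1' for Character 3, supporting them as a clade.
All ingroup taxa share the derived state '1' for Character 4; it defines the ingroup but does not resolve relationships within it.
Most parsimonious ingroup topology: ((Taxon 3,(Taxon 8,Taxon 1)),(Taxon 6,Taxon 5)).
Changes per character on this tree: Character 1: 1; Character 2: 1; Character 3: 1; Character 4: 1.
Total = 4.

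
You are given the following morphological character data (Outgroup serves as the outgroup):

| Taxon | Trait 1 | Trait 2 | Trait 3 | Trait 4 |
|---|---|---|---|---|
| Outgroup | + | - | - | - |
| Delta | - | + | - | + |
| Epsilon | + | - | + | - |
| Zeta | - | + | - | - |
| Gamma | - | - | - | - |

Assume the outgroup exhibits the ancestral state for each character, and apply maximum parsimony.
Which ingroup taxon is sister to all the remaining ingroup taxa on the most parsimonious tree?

Epsilon

Character polarity is set by the outgroup: the derived state is whichever differs from the outgroup's state, so for Trait 1 the derived state is '-', and for the remaining characters it is '+'.
Only Delta, Gamma, and Zeta show the derived state '-' for Trait 1, supporting them as a clade.
Trait 2 (derived state '+') is shared by Delta and Zeta — a synapomorphy uniting that clade.
Trait 3 (derived state '+') is unique to Epsilon (autapomorphy; uninformative for grouping).
Trait 4 (derived state '+') is unique to Delta (autapomorphy; uninformative for grouping).
Most parsimonious ingroup topology: (((Delta,Zeta),Gamma),Epsilon).
Epsilon is sister to the clade containing all other ingroup taxa, so it is the earliest-diverging (most basal) ingroup lineage.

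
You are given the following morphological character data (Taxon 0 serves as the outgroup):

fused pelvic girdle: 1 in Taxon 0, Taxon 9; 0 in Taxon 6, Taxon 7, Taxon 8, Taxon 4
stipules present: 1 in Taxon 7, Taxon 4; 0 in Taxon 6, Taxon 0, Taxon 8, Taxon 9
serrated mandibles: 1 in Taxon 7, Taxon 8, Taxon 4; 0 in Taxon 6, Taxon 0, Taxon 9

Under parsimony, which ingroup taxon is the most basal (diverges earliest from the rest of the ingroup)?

Taxon 9

Character polarity is set by the outgroup: the derived state is whichever differs from the outgroup's state, so for fused pelvic girdle the derived state is '0', and for the remaining characters it is '1'.
fused pelvic girdle (derived state '0') is shared by Taxon 4, Taxon 6, Taxon 7, and Taxon 8 — a synapomorphy uniting that clade.
stipules present (derived state '1') is shared by Taxon 4 and Taxon 7 — a synapomorphy uniting that clade.
Only Taxon 4, Taxon 7, and Taxon 8 show the derived state '1' for serrated mandibles, supporting them as a clade.
Most parsimonious ingroup topology: ((((Taxon 7,Taxon 4),Taxon 8),Taxon 6),Taxon 9).
Taxon 9 is sister to the clade containing all other ingroup taxa, so it is the earliest-diverging (most basal) ingroup lineage.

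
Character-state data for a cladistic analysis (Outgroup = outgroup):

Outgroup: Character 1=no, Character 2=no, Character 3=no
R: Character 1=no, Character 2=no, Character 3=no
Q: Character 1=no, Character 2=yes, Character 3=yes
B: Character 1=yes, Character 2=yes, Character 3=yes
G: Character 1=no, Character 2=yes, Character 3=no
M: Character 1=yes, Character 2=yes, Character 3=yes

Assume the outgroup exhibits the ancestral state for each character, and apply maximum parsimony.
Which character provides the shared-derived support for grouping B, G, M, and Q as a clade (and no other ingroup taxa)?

The outgroup has state 'no' for every character, so 'yes' is the derived state throughout.
Character 1: derived state 'yes' in B and M only — synapomorphy for {B, M}.
Character 2 (derived state 'yes') is shared by B, G, M, and Q — a synapomorphy uniting that clade.
Character 3: derived state 'yes' in B, M, and Q only — synapomorphy for {B, M, Q}.
Most parsimonious ingroup topology: (R,((Q,(B,M)),G)).
The clade {B, G, M, Q} is supported by Character 2: its derived state 'yes' occurs in exactly those taxa and in no other taxon (including the outgroup).

Character 2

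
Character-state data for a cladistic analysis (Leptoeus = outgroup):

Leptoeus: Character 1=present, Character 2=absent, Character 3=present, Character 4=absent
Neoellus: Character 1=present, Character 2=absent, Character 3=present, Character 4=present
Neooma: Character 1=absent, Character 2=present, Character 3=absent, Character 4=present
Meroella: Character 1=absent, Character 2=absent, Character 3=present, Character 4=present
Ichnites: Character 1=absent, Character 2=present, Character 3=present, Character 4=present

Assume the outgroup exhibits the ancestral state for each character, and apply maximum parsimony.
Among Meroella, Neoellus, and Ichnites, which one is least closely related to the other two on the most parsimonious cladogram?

Character polarity is set by the outgroup: the derived state is whichever differs from the outgroup's state, so for Character 1, Character 3 the derived state is 'absent', and for the remaining characters it is 'present'.
Character 1: derived state 'absent' in Ichnites, Meroella, and Neooma only — synapomorphy for {Ichnites, Meroella, Neooma}.
Character 2: derived state 'present' in Ichnites and Neooma only — synapomorphy for {Ichnites, Neooma}.
Character 3 (derived state 'absent') is unique to Neooma (autapomorphy; uninformative for grouping).
Character 4 (derived state 'present') is shared by all ingroup taxa — unites the whole ingroup.
Most parsimonious ingroup topology: (Neoellus,((Neooma,Ichnites),Meroella)).
Meroella and Ichnites share a more recent common ancestor with each other than either does with Neoellus, so Neoellus is the least closely related of the three.

Neoellus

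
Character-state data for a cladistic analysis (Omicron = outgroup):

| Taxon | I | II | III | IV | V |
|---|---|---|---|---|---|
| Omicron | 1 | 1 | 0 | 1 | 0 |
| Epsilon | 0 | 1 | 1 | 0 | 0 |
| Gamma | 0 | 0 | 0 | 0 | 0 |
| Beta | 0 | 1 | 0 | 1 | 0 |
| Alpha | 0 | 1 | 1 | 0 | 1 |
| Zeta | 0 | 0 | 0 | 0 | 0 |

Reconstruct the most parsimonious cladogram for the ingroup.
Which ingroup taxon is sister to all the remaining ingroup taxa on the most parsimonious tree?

Character polarity is set by the outgroup: the derived state is whichever differs from the outgroup's state, so for I, II, IV the derived state is '0', and for the remaining characters it is '1'.
All ingroup taxa share the derived state '0' for I; it defines the ingroup but does not resolve relationships within it.
II: derived state '0' in Gamma and Zeta only — synapomorphy for {Gamma, Zeta}.
III: derived state '1' in Alpha and Epsilon only — synapomorphy for {Alpha, Epsilon}.
IV: derived state '0' in Alpha, Epsilon, Gamma, and Zeta only — synapomorphy for {Alpha, Epsilon, Gamma, Zeta}.
V: derived state '1' in Alpha only — an autapomorphy, so it tells us nothing about relationships among taxa.
Most parsimonious ingroup topology: (((Epsilon,Alpha),(Gamma,Zeta)),Beta).
Beta is sister to the clade containing all other ingroup taxa, so it is the earliest-diverging (most basal) ingroup lineage.

Beta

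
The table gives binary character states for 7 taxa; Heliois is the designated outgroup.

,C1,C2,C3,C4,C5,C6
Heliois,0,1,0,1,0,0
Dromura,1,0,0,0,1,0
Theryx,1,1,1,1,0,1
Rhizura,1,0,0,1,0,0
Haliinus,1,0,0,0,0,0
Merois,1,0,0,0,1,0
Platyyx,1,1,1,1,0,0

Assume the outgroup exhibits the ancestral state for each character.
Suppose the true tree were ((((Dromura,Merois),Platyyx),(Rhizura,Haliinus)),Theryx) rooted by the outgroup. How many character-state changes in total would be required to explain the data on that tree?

9

Map each character onto ((((Dromura,Merois),Platyyx),(Rhizura,Haliinus)),Theryx) (rooted by Heliois) and count the minimum state changes it requires (Fitch parsimony):
C1: 1; C2: 2; C3: 2; C4: 2; C5: 1; C6: 1.
Total tree length = 9.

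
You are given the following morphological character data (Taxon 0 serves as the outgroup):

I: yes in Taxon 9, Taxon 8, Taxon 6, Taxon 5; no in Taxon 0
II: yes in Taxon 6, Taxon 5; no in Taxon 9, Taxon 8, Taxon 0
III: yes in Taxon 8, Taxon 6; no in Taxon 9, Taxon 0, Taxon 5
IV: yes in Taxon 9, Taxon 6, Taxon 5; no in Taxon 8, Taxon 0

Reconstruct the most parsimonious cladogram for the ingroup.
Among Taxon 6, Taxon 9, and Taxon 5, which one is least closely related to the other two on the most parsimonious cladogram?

The outgroup has state 'no' for every character, so 'yes' is the derived state throughout.
All ingroup taxa share the derived state 'yes' for I; it defines the ingroup but does not resolve relationships within it.
Only Taxon 5 and Taxon 6 show the derived state 'yes' for II, supporting them as a clade.
III groups Taxon 6 and Taxon 8, which is incompatible with the clades supported by the remaining characters; treating it as convergent (homoplasy) costs fewer steps than any alternative tree.
IV: derived state 'yes' in Taxon 5, Taxon 6, and Taxon 9 only — synapomorphy for {Taxon 5, Taxon 6, Taxon 9}.
Most parsimonious ingroup topology: ((Taxon 9,(Taxon 5,Taxon 6)),Taxon 8).
Taxon 5 and Taxon 6 share a more recent common ancestor with each other than either does with Taxon 9, so Taxon 9 is the least closely related of the three.

Taxon 9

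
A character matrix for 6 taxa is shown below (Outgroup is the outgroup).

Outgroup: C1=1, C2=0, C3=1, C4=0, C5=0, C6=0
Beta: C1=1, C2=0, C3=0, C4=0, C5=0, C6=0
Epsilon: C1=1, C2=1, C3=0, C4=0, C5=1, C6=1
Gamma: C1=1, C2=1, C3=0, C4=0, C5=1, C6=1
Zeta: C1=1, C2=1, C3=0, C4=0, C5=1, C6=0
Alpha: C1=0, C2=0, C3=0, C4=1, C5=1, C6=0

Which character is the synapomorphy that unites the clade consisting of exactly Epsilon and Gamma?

C6

Character polarity is set by the outgroup: the derived state is whichever differs from the outgroup's state, so for C1, C3 the derived state is '0', and for the remaining characters it is '1'.
C1: derived state '0' in Alpha only — an autapomorphy, so it tells us nothing about relationships among taxa.
C2 (derived state '1') is shared by Epsilon, Gamma, and Zeta — a synapomorphy uniting that clade.
All ingroup taxa share the derived state '0' for C3; it defines the ingroup but does not resolve relationships within it.
C4 (derived state '1') is unique to Alpha (autapomorphy; uninformative for grouping).
C5: derived state '1' in Alpha, Epsilon, Gamma, and Zeta only — synapomorphy for {Alpha, Epsilon, Gamma, Zeta}.
C6: derived state '1' in Epsilon and Gamma only — synapomorphy for {Epsilon, Gamma}.
Most parsimonious ingroup topology: (Beta,(((Epsilon,Gamma),Zeta),Alpha)).
The clade {Epsilon, Gamma} is supported by C6: its derived state '1' occurs in exactly those taxa and in no other taxon (including the outgroup).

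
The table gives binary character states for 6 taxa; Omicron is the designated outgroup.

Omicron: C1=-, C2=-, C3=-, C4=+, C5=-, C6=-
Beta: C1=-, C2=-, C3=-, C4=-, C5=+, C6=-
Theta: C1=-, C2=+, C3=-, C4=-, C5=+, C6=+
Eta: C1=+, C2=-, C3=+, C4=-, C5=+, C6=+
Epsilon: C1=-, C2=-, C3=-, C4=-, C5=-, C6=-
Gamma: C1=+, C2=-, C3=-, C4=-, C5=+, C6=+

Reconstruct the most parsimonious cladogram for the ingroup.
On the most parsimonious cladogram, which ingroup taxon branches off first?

Epsilon

Character polarity is set by the outgroup: the derived state is whichever differs from the outgroup's state, so for C4 the derived state is '-', and for the remaining characters it is '+'.
Only Eta and Gamma show the derived state '+' for C1, supporting them as a clade.
C2 (derived state '+') is unique to Theta (autapomorphy; uninformative for grouping).
C3: derived state '+' in Eta only — an autapomorphy, so it tells us nothing about relationships among taxa.
All ingroup taxa share the derived state '-' for C4; it defines the ingroup but does not resolve relationships within it.
C5: derived state '+' in Beta, Eta, Gamma, and Theta only — synapomorphy for {Beta, Eta, Gamma, Theta}.
C6: derived state '+' in Eta, Gamma, and Theta only — synapomorphy for {Eta, Gamma, Theta}.
Most parsimonious ingroup topology: ((Beta,(Theta,(Eta,Gamma))),Epsilon).
Epsilon is sister to the clade containing all other ingroup taxa, so it is the earliest-diverging (most basal) ingroup lineage.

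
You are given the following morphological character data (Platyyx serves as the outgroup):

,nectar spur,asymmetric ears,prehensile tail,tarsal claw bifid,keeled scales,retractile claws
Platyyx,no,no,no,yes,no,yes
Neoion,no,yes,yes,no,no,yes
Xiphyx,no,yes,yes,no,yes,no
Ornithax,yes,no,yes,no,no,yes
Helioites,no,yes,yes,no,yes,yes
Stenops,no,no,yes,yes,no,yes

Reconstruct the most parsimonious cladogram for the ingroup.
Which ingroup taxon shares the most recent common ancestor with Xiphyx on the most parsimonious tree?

Helioites

Character polarity is set by the outgroup: the derived state is whichever differs from the outgroup's state, so for tarsal claw bifid, retractile claws the derived state is 'no', and for the remaining characters it is 'yes'.
nectar spur (derived state 'yes') is unique to Ornithax (autapomorphy; uninformative for grouping).
asymmetric ears (derived state 'yes') is shared by Helioites, Neoion, and Xiphyx — a synapomorphy uniting that clade.
All ingroup taxa share the derived state 'yes' for prehensile tail; it defines the ingroup but does not resolve relationships within it.
tarsal claw bifid (derived state 'no') is shared by Helioites, Neoion, Ornithax, and Xiphyx — a synapomorphy uniting that clade.
keeled scales (derived state 'yes') is shared by Helioites and Xiphyx — a synapomorphy uniting that clade.
retractile claws: derived state 'no' in Xiphyx only — an autapomorphy, so it tells us nothing about relationships among taxa.
Most parsimonious ingroup topology: (((Neoion,(Xiphyx,Helioites)),Ornithax),Stenops).
Xiphyx and Helioites form a cherry on this tree, so they are sister taxa.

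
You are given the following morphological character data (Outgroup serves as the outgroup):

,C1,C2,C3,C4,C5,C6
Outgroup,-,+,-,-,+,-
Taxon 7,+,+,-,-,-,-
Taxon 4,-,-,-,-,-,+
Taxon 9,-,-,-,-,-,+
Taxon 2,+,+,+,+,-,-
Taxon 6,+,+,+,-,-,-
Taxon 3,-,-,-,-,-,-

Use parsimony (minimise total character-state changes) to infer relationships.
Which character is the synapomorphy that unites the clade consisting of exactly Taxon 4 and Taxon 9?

C6

Character polarity is set by the outgroup: the derived state is whichever differs from the outgroup's state, so for C2, C5 the derived state is '-', and for the remaining characters it is '+'.
Only Taxon 2, Taxon 6, and Taxon 7 show the derived state '+' for C1, supporting them as a clade.
C2 (derived state '-') is shared by Taxon 3, Taxon 4, and Taxon 9 — a synapomorphy uniting that clade.
C3 (derived state '+') is shared by Taxon 2 and Taxon 6 — a synapomorphy uniting that clade.
C4 (derived state '+') is unique to Taxon 2 (autapomorphy; uninformative for grouping).
All ingroup taxa share the derived state '-' for C5; it defines the ingroup but does not resolve relationships within it.
Only Taxon 4 and Taxon 9 show the derived state '+' for C6, supporting them as a clade.
Most parsimonious ingroup topology: ((Taxon 7,(Taxon 2,Taxon 6)),((Taxon 4,Taxon 9),Taxon 3)).
The clade {Taxon 4, Taxon 9} is supported by C6: its derived state '+' occurs in exactly those taxa and in no other taxon (including the outgroup).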